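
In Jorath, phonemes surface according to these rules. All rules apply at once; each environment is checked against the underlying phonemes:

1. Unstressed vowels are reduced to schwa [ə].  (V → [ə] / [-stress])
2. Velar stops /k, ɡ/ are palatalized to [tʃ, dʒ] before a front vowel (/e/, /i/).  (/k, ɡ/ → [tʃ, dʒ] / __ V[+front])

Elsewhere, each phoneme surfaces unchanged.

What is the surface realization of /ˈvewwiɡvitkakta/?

[ˈvewwəɡvətkəktə]

/e/ (between /v/ and /w/): rule 1 targets it, but not in an unstressed syllable → unchanged [e].
/i/ (between /w/ and /ɡ/): in an unstressed syllable, so rule 1 applies → [ə].
/ɡ/ (between /i/ and /v/) fails the environment for rule 2, so it stays [ɡ].
/i/ meets the environment for rule 1 (in an unstressed syllable) → [ə].
/k/ (between /t/ and /a/) is in the target of rule 2 but the environment (before a front vowel) is not met → [k].
/a/ meets the environment for rule 1 (in an unstressed syllable) → [ə].
/k/ (between /a/ and /t/) is in the target of rule 2 but the environment (before a front vowel) is not met → [k].
/a/ (word-final): in an unstressed syllable, so rule 1 applies → [ə].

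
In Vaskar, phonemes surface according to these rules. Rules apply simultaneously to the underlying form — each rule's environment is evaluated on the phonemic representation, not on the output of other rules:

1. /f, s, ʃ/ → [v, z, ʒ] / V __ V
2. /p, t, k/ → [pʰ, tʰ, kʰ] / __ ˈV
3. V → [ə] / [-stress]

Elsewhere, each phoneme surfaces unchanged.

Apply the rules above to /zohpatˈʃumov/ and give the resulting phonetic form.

[zəhpətˈʃuməv]

/z/ — not in any rule's target class → [z].
Rule 3 applies to /o/ (between /z/ and /h/: in an unstressed syllable) → [ə].
/h/ — not in any rule's target class → [h].
/p/ (between /h/ and /a/): rule 2 targets it, but not immediately before a stressed vowel → unchanged [p].
/a/ (between /p/ and /t/) occurs in an unstressed syllable → [ə] by rule 3.
/t/ (between /a/ and /ʃ/) is in the target of rule 2 but the environment (immediately before a stressed vowel) is not met → [t].
/ʃ/ (between /t/ and /u/) is in the target of rule 1 but the environment (between two vowels) is not met → [ʃ].
/u/ (between /ʃ/ and /m/) fails the environment for rule 3, so it stays [u].
/m/ stays [m].
Rule 3 applies to /o/ (between /m/ and /v/: in an unstressed syllable) → [ə].
/v/ stays [v].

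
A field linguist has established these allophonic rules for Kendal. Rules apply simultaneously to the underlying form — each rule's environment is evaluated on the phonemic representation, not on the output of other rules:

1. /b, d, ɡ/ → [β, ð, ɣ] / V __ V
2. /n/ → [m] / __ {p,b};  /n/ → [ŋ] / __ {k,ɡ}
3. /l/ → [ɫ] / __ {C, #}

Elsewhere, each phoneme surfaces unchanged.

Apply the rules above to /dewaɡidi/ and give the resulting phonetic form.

[dewaɣiði]

/d/ (word-initial) is in the target of rule 1 but the environment (between two vowels) is not met → [d].
/e/ (between /d/ and /w/): no rule targets it → [e].
/w/ — not in any rule's target class → [w].
/a/ stays [a].
Rule 1 applies to /ɡ/ (between /a/ and /i/: between two vowels) → [ɣ].
/i/ stays [i].
/d/ meets the environment for rule 1 (between two vowels) → [ð].
/i/ stays [i].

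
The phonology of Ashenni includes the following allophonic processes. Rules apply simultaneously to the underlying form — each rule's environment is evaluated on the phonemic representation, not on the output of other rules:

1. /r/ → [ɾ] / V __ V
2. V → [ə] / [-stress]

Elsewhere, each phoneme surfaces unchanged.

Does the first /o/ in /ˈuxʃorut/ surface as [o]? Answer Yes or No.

/o/ — between /ʃ/ and /r/, in an unstressed syllable — surfaces as [ə] (rule 2).
The actual realization is [ə], not [o].

No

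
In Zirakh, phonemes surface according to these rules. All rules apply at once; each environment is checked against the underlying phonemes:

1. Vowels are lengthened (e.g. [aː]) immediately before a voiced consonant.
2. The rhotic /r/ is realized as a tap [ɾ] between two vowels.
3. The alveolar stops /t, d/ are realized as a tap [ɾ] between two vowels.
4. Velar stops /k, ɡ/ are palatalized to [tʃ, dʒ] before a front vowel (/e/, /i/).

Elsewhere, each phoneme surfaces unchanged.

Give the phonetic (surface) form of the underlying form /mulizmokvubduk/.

[muːliːzmokvuːbduk]

/m/ (word-initial) is unaffected → [m].
/u/ — between /m/ and /l/, before a voiced consonant — surfaces as [uː] (rule 1).
/l/ (between /u/ and /i/) is unaffected → [l].
/i/ — between /l/ and /z/, before a voiced consonant — surfaces as [iː] (rule 1).
/z/ — not in any rule's target class → [z].
/m/ (between /z/ and /o/) is unaffected → [m].
/o/ (between /m/ and /k/) is in the target of rule 1 but the environment (before a voiced consonant) is not met → [o].
/k/ — between /o/ and /v/; rule 4 does not apply here → [k].
/v/ stays [v].
Rule 1 applies to /u/ (between /v/ and /b/: before a voiced consonant) → [uː].
/b/ stays [b].
/d/ (between /b/ and /u/) is in the target of rule 3 but the environment (between two vowels) is not met → [d].
/u/ (between /d/ and /k/) fails the environment for rule 1, so it stays [u].
/k/ (word-final): rule 4 targets it, but not before a front vowel → unchanged [k].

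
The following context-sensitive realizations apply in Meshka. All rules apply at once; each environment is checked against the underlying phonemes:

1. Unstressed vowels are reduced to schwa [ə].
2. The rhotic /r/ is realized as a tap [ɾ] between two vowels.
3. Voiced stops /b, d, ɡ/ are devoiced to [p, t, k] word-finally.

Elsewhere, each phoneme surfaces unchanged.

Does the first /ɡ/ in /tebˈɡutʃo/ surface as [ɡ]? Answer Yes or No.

Yes

/ɡ/ (between /b/ and /u/): rule 3 targets it, but not word-finally → unchanged [ɡ].
The actual realization is [ɡ], which matches [ɡ].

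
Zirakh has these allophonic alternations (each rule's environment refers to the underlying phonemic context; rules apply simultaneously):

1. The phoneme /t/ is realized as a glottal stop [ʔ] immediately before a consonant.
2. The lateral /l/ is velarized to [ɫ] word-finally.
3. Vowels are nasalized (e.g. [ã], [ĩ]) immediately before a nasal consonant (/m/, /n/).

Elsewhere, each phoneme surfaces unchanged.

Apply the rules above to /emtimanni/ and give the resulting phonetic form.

[ẽmtĩmãnni]

/e/ (word-initial) occurs before a nasal consonant → [ẽ] by rule 3.
/t/ (between /m/ and /i/) is in the target of rule 1 but the environment (immediately before a consonant) is not met → [t].
/i/ — between /t/ and /m/, before a nasal consonant — surfaces as [ĩ] (rule 3).
/a/ (between /m/ and /n/) occurs before a nasal consonant → [ã] by rule 3.
/i/ (word-final): rule 3 targets it, but not before a nasal consonant → unchanged [i].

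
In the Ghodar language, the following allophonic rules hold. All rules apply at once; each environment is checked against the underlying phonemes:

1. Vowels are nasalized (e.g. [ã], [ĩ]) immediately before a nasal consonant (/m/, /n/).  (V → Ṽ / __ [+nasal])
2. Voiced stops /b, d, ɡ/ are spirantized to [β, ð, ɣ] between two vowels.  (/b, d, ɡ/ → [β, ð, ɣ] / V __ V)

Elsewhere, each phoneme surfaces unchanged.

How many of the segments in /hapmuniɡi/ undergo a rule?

2

Segments that undergo a rule: /u/ → [ũ] (rule 1); /ɡ/ → [ɣ] (rule 2).
All other segments surface unchanged.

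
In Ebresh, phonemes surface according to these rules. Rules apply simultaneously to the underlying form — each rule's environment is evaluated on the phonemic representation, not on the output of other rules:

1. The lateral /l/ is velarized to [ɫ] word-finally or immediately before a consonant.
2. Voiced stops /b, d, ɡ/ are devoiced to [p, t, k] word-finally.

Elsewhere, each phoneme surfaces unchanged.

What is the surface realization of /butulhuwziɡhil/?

[butuɫhuwziɡhiɫ]

/b/ — word-initial; rule 2 does not apply here → [b].
/u/ (between /b/ and /t/): no rule targets it → [u].
/t/ (between /u/ and /u/) is unaffected → [t].
/u/ (between /t/ and /l/): no rule targets it → [u].
Rule 1 applies to /l/ (between /u/ and /h/: word-finally or immediately before a consonant) → [ɫ].
/h/ stays [h].
/u/ — not in any rule's target class → [u].
/w/ — not in any rule's target class → [w].
/z/ (between /w/ and /i/) is unaffected → [z].
/i/ (between /z/ and /ɡ/) is unaffected → [i].
/ɡ/ — between /i/ and /h/; rule 2 does not apply here → [ɡ].
/h/ stays [h].
/i/ stays [i].
/l/ meets the environment for rule 1 (word-finally or immediately before a consonant) → [ɫ].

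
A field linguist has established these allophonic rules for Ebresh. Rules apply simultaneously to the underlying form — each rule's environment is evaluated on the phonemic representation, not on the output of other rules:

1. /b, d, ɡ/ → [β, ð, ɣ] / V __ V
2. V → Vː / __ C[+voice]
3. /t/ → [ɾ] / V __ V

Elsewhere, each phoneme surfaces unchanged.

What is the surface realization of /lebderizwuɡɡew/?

[leːbdeːriːzwuːɡɡeːw]

/e/ (between /l/ and /b/) occurs before a voiced consonant → [eː] by rule 2.
/b/ (between /e/ and /d/): rule 1 targets it, but not between two vowels → unchanged [b].
/d/ (between /b/ and /e/) is in the target of rule 1 but the environment (between two vowels) is not met → [d].
/e/ — between /d/ and /r/, before a voiced consonant — surfaces as [eː] (rule 2).
/i/ (between /r/ and /z/) occurs before a voiced consonant → [iː] by rule 2.
Rule 2 applies to /u/ (between /w/ and /ɡ/: before a voiced consonant) → [uː].
/ɡ/ (between /u/ and /ɡ/) fails the environment for rule 1, so it stays [ɡ].
/ɡ/ (between /ɡ/ and /e/) is in the target of rule 1 but the environment (between two vowels) is not met → [ɡ].
/e/ (between /ɡ/ and /w/) occurs before a voiced consonant → [eː] by rule 2.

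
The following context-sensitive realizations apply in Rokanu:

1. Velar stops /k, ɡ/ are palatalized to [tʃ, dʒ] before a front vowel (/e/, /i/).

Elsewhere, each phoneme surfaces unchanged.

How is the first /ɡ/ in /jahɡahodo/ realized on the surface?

[ɡ]

/ɡ/ (between /h/ and /a/): rule 1 targets it, but not before a front vowel → unchanged [ɡ].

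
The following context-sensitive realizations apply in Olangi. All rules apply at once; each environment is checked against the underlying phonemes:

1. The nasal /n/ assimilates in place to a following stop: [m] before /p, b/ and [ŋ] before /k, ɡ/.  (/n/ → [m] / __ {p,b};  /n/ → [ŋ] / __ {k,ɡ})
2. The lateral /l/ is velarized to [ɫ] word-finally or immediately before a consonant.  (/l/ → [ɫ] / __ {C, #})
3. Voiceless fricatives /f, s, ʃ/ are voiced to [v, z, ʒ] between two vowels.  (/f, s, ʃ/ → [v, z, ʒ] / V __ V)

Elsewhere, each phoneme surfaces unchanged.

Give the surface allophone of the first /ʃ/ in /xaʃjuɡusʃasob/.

[ʃ]

/ʃ/ (between /a/ and /j/) is in the target of rule 3 but the environment (between two vowels) is not met → [ʃ].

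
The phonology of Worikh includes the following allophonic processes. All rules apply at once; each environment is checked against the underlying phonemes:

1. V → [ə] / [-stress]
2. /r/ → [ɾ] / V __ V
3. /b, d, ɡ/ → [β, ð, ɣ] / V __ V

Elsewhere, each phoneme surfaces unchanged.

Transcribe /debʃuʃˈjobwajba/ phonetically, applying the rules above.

[dəbʃəʃˈjobwəjbə]

/d/ (word-initial) fails the environment for rule 3, so it stays [d].
/e/ (between /d/ and /b/) occurs in an unstressed syllable → [ə] by rule 1.
/b/ — between /e/ and /ʃ/; rule 3 does not apply here → [b].
/ʃ/ stays [ʃ].
/u/ (between /ʃ/ and /ʃ/): in an unstressed syllable, so rule 1 applies → [ə].
/ʃ/ (between /u/ and /j/): no rule targets it → [ʃ].
/j/ — not in any rule's target class → [j].
/o/ (between /j/ and /b/) fails the environment for rule 1, so it stays [o].
/b/ (between /o/ and /w/) fails the environment for rule 3, so it stays [b].
/w/ (between /b/ and /a/) is unaffected → [w].
Rule 1 applies to /a/ (between /w/ and /j/: in an unstressed syllable) → [ə].
/j/ (between /a/ and /b/) is unaffected → [j].
/b/ (between /j/ and /a/) is in the target of rule 3 but the environment (between two vowels) is not met → [b].
/a/ (word-final): in an unstressed syllable, so rule 1 applies → [ə].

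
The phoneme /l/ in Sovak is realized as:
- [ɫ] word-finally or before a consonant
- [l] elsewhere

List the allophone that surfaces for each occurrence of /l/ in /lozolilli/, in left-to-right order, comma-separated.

Occurrence 1 (position 1): no conditioning environment matches → elsewhere allophone [l].
Occurrence 2 (position 5): no conditioning environment matches → elsewhere allophone [l].
Occurrence 3 (position 7): word-finally or before a consonant → [ɫ].
Occurrence 4 (position 8): no conditioning environment matches → elsewhere allophone [l].

[l], [l], [ɫ], [l]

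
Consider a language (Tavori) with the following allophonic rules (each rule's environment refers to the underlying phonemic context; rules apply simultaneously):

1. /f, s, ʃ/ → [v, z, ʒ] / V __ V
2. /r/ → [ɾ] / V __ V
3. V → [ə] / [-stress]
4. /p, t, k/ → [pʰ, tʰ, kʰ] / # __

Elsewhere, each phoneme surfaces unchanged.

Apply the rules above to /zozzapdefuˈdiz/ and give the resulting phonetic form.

/z/ stays [z].
/o/ (between /z/ and /z/) occurs in an unstressed syllable → [ə] by rule 3.
/z/ (between /o/ and /z/): no rule targets it → [z].
/z/ (between /z/ and /a/): no rule targets it → [z].
/a/ (between /z/ and /p/) occurs in an unstressed syllable → [ə] by rule 3.
/p/ (between /a/ and /d/) is in the target of rule 4 but the environment (word-initially) is not met → [p].
/d/ (between /p/ and /e/) is unaffected → [d].
/e/ (between /d/ and /f/) occurs in an unstressed syllable → [ə] by rule 3.
/f/ (between /e/ and /u/): between two vowels, so rule 1 applies → [v].
Rule 3 applies to /u/ (between /f/ and /d/: in an unstressed syllable) → [ə].
/d/ stays [d].
/i/ (between /d/ and /z/) is in the target of rule 3 but the environment (in an unstressed syllable) is not met → [i].
/z/ stays [z].

[zəzzəpdəvəˈdiz]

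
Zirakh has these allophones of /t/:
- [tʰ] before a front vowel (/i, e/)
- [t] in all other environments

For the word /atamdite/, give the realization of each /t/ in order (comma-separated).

[t], [tʰ]

Occurrence 1 (position 2): no conditioning environment matches → elsewhere allophone [t].
Occurrence 2 (position 7): before a front vowel (/i, e/) → [tʰ].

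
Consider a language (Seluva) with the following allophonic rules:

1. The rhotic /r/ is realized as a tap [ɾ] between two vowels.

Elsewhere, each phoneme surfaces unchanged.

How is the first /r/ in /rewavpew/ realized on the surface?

[r]

/r/ (word-initial): rule 1 targets it, but not between two vowels → unchanged [r].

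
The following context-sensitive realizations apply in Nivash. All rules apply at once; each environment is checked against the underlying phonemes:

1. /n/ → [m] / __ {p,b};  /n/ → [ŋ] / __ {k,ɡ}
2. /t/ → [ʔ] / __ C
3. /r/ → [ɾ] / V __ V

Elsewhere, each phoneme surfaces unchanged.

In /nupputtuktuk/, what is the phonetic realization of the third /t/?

[t]

/t/ (between /k/ and /u/) fails the environment for rule 2, so it stays [t].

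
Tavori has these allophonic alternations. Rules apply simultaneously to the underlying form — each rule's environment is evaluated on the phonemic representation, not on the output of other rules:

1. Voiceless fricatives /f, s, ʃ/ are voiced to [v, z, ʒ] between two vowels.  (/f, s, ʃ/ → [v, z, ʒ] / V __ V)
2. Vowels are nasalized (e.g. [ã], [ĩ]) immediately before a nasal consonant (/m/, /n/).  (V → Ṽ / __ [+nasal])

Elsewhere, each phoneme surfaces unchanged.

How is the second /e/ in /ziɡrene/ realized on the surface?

/e/ (word-final) fails the environment for rule 2, so it stays [e].

[e]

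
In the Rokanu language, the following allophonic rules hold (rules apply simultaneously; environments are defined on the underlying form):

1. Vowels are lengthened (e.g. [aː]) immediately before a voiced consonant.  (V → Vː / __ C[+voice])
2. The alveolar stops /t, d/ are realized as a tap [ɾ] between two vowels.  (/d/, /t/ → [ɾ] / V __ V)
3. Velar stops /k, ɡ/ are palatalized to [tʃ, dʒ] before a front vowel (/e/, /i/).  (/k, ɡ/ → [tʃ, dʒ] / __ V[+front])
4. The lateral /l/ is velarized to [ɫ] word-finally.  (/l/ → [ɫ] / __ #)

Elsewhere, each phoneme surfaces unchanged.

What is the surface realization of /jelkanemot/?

[jeːlkaːneːmot]

/j/ stays [j].
/e/ — between /j/ and /l/, before a voiced consonant — surfaces as [eː] (rule 1).
/l/ — between /e/ and /k/; rule 4 does not apply here → [l].
/k/ (between /l/ and /a/) fails the environment for rule 3, so it stays [k].
/a/ (between /k/ and /n/) occurs before a voiced consonant → [aː] by rule 1.
/n/ stays [n].
Rule 1 applies to /e/ (between /n/ and /m/: before a voiced consonant) → [eː].
/m/ (between /e/ and /o/) is unaffected → [m].
/o/ (between /m/ and /t/) fails the environment for rule 1, so it stays [o].
/t/ (word-final) fails the environment for rule 2, so it stays [t].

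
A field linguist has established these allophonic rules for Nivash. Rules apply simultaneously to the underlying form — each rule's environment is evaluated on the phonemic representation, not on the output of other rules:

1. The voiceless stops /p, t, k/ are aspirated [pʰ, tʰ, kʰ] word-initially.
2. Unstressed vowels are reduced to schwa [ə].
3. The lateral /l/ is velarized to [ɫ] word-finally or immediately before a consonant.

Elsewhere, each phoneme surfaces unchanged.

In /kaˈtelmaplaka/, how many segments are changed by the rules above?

Segments that undergo a rule: /k/ → [kʰ] (rule 1); /a/ → [ə] (rule 2); /l/ → [ɫ] (rule 3); /a/ → [ə] (rule 2); /a/ → [ə] (rule 2); /a/ → [ə] (rule 2).
All other segments surface unchanged.

6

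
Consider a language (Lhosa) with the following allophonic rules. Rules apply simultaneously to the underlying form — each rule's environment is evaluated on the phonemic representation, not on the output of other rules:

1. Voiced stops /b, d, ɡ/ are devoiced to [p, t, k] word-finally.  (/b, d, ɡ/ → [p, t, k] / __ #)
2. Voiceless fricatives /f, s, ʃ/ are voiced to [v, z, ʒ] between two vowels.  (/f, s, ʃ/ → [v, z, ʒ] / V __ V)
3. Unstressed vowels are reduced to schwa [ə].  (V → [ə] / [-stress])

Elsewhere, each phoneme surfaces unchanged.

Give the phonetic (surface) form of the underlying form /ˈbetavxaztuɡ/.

/b/ (word-initial) fails the environment for rule 1, so it stays [b].
/e/ (between /b/ and /t/) fails the environment for rule 3, so it stays [e].
/t/ — not in any rule's target class → [t].
/a/ (between /t/ and /v/) occurs in an unstressed syllable → [ə] by rule 3.
/v/ (between /a/ and /x/): no rule targets it → [v].
/x/ (between /v/ and /a/) is unaffected → [x].
Rule 3 applies to /a/ (between /x/ and /z/: in an unstressed syllable) → [ə].
/z/ stays [z].
/t/ stays [t].
/u/ (between /t/ and /ɡ/) occurs in an unstressed syllable → [ə] by rule 3.
/ɡ/ meets the environment for rule 1 (word-finally) → [k].

[ˈbetəvxəztək]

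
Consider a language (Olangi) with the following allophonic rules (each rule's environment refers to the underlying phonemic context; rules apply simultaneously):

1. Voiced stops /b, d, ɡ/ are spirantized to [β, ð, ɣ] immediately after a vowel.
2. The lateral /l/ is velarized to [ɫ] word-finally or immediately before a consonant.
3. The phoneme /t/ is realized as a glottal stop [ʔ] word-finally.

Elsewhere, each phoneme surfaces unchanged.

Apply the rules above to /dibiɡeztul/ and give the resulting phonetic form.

/d/ (word-initial): rule 1 targets it, but not immediately after a vowel → unchanged [d].
/i/ — not in any rule's target class → [i].
/b/ (between /i/ and /i/) occurs immediately after a vowel → [β] by rule 1.
/i/ stays [i].
/ɡ/ (between /i/ and /e/) occurs immediately after a vowel → [ɣ] by rule 1.
/e/ (between /ɡ/ and /z/): no rule targets it → [e].
/z/ stays [z].
/t/ (between /z/ and /u/) is in the target of rule 3 but the environment (word-finally) is not met → [t].
/u/ (between /t/ and /l/): no rule targets it → [u].
/l/ meets the environment for rule 2 (word-finally or immediately before a consonant) → [ɫ].

[diβiɣeztuɫ]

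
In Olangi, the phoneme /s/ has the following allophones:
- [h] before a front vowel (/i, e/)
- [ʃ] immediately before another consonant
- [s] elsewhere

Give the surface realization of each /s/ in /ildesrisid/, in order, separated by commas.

[ʃ], [h]

Occurrence 1 (position 5): immediately before another consonant → [ʃ].
Occurrence 2 (position 8): before a front vowel (/i, e/) → [h].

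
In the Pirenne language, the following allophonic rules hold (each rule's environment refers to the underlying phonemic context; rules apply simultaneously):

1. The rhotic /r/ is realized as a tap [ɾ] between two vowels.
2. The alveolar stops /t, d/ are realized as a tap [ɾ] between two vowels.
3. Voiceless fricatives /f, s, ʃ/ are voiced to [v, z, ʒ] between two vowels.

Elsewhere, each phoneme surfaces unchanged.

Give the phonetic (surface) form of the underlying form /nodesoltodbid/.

[noɾezoltodbid]

/n/ (word-initial): no rule targets it → [n].
/o/ (between /n/ and /d/): no rule targets it → [o].
/d/ (between /o/ and /e/): between two vowels, so rule 2 applies → [ɾ].
/e/ — not in any rule's target class → [e].
/s/ (between /e/ and /o/) occurs between two vowels → [z] by rule 3.
/o/ (between /s/ and /l/): no rule targets it → [o].
/l/ (between /o/ and /t/) is unaffected → [l].
/t/ — between /l/ and /o/; rule 2 does not apply here → [t].
/o/ stays [o].
/d/ (between /o/ and /b/) fails the environment for rule 2, so it stays [d].
/b/ (between /d/ and /i/): no rule targets it → [b].
/i/ (between /b/ and /d/) is unaffected → [i].
/d/ (word-final) fails the environment for rule 2, so it stays [d].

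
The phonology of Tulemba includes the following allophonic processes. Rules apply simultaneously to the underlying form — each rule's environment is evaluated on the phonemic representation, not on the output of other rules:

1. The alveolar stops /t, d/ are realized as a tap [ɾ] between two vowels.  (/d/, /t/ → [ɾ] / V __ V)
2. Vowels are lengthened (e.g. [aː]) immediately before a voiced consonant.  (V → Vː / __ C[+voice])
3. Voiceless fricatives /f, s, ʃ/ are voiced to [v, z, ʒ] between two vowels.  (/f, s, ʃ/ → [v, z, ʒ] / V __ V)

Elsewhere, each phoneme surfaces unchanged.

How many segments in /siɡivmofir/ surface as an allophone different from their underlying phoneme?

Segments that undergo a rule: /i/ → [iː] (rule 2); /i/ → [iː] (rule 2); /f/ → [v] (rule 3); /i/ → [iː] (rule 2).
All other segments surface unchanged.

4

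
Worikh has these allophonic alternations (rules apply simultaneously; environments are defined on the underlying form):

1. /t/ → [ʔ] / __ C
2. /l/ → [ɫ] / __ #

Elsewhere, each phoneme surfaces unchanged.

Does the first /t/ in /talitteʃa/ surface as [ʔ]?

No

/t/ — word-initial; rule 1 does not apply here → [t].
The actual realization is [t], not [ʔ].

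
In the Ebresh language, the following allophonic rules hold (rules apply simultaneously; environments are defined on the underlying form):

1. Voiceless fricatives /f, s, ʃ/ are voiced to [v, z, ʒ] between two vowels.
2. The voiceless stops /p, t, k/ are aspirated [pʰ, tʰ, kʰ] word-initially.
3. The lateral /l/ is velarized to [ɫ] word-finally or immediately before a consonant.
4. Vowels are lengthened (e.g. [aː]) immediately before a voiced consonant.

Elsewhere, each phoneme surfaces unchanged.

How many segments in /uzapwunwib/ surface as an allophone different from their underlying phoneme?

3

Segments that undergo a rule: /u/ → [uː] (rule 4); /u/ → [uː] (rule 4); /i/ → [iː] (rule 4).
All other segments surface unchanged.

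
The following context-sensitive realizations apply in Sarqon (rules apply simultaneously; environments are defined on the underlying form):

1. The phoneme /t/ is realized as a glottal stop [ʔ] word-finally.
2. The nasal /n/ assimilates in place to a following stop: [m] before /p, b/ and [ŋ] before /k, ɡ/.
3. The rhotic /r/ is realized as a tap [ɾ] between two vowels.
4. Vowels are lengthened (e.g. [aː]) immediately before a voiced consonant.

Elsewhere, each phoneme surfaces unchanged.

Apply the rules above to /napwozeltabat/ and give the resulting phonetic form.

/n/ (word-initial): rule 2 targets it, but not before a labial or velar stop → unchanged [n].
/a/ (between /n/ and /p/) is in the target of rule 4 but the environment (before a voiced consonant) is not met → [a].
/p/ (between /a/ and /w/) is unaffected → [p].
/w/ (between /p/ and /o/): no rule targets it → [w].
Rule 4 applies to /o/ (between /w/ and /z/: before a voiced consonant) → [oː].
/z/ (between /o/ and /e/): no rule targets it → [z].
Rule 4 applies to /e/ (between /z/ and /l/: before a voiced consonant) → [eː].
/l/ — not in any rule's target class → [l].
/t/ — between /l/ and /a/; rule 1 does not apply here → [t].
/a/ (between /t/ and /b/) occurs before a voiced consonant → [aː] by rule 4.
/b/ — not in any rule's target class → [b].
/a/ (between /b/ and /t/) is in the target of rule 4 but the environment (before a voiced consonant) is not met → [a].
/t/ — word-final, word-finally — surfaces as [ʔ] (rule 1).

[napwoːzeːltaːbaʔ]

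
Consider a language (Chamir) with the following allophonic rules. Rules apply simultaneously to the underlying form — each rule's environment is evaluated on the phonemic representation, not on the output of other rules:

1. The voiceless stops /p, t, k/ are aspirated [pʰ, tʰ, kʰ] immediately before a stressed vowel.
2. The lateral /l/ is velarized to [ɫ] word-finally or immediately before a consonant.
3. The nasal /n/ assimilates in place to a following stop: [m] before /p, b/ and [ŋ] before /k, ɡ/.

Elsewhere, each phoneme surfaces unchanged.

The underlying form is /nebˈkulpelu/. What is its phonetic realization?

[nebˈkʰuɫpelu]

/n/ — word-initial; rule 3 does not apply here → [n].
/e/ — not in any rule's target class → [e].
/b/ — not in any rule's target class → [b].
Rule 1 applies to /k/ (between /b/ and /u/: immediately before a stressed vowel) → [kʰ].
/u/ — not in any rule's target class → [u].
/l/ (between /u/ and /p/): word-finally or immediately before a consonant, so rule 2 applies → [ɫ].
/p/ (between /l/ and /e/) is in the target of rule 1 but the environment (immediately before a stressed vowel) is not met → [p].
/e/ (between /p/ and /l/): no rule targets it → [e].
/l/ (between /e/ and /u/) is in the target of rule 2 but the environment (word-finally or immediately before a consonant) is not met → [l].
/u/ (word-final) is unaffected → [u].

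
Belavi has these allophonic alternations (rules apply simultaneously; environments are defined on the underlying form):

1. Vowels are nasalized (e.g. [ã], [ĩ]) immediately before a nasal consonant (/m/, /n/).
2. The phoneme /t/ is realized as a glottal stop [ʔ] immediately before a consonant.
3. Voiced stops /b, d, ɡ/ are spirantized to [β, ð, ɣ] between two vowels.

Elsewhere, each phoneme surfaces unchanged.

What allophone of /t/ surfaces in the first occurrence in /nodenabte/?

/t/ (between /b/ and /e/): rule 2 targets it, but not immediately before a consonant → unchanged [t].

[t]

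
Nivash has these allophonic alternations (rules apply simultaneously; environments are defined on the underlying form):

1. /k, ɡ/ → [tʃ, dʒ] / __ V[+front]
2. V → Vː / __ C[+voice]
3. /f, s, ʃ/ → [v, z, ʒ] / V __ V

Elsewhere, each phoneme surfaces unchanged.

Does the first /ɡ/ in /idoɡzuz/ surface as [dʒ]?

/ɡ/ (between /o/ and /z/) is in the target of rule 1 but the environment (before a front vowel) is not met → [ɡ].
The actual realization is [ɡ], not [dʒ].

No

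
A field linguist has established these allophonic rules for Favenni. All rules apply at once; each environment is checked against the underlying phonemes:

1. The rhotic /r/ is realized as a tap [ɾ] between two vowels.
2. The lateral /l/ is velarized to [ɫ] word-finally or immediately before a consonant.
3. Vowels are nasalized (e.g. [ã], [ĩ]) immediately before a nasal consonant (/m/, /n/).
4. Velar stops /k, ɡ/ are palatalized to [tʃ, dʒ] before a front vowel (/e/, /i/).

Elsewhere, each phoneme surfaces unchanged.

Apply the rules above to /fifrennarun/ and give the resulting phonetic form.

/f/ stays [f].
/i/ — between /f/ and /f/; rule 3 does not apply here → [i].
/f/ (between /i/ and /r/) is unaffected → [f].
/r/ (between /f/ and /e/): rule 1 targets it, but not between two vowels → unchanged [r].
/e/ — between /r/ and /n/, before a nasal consonant — surfaces as [ẽ] (rule 3).
/n/ stays [n].
/n/ (between /n/ and /a/): no rule targets it → [n].
/a/ — between /n/ and /r/; rule 3 does not apply here → [a].
/r/ (between /a/ and /u/): between two vowels, so rule 1 applies → [ɾ].
/u/ — between /r/ and /n/, before a nasal consonant — surfaces as [ũ] (rule 3).
/n/ — not in any rule's target class → [n].

[fifrẽnnaɾũn]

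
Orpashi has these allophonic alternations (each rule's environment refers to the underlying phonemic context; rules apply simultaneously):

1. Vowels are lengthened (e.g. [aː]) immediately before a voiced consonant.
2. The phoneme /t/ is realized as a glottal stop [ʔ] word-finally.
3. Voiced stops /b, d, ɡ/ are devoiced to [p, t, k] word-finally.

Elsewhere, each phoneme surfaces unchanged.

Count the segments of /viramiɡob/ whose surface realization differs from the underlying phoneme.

Segments that undergo a rule: /i/ → [iː] (rule 1); /a/ → [aː] (rule 1); /i/ → [iː] (rule 1); /o/ → [oː] (rule 1); /b/ → [p] (rule 3).
All other segments surface unchanged.

5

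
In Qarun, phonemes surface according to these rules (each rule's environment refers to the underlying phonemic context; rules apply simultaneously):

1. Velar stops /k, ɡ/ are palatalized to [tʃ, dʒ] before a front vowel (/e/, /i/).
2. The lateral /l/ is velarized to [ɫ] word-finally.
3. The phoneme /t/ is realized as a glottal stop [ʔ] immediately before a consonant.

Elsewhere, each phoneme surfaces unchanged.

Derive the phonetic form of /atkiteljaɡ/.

/t/ — between /a/ and /k/, immediately before a consonant — surfaces as [ʔ] (rule 3).
/k/ (between /t/ and /i/) occurs before a front vowel → [tʃ] by rule 1.
/t/ — between /i/ and /e/; rule 3 does not apply here → [t].
/l/ (between /e/ and /j/) fails the environment for rule 2, so it stays [l].
/ɡ/ (word-final) fails the environment for rule 1, so it stays [ɡ].

[aʔtʃiteljaɡ]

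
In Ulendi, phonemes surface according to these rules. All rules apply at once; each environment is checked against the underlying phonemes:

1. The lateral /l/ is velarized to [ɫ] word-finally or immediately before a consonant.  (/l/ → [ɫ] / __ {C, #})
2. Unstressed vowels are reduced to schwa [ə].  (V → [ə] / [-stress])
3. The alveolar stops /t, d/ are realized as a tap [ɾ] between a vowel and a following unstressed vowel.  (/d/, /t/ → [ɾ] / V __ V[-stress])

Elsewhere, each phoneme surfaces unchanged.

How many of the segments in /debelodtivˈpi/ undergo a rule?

4

Segments that undergo a rule: /e/ → [ə] (rule 2); /e/ → [ə] (rule 2); /o/ → [ə] (rule 2); /i/ → [ə] (rule 2).
All other segments surface unchanged.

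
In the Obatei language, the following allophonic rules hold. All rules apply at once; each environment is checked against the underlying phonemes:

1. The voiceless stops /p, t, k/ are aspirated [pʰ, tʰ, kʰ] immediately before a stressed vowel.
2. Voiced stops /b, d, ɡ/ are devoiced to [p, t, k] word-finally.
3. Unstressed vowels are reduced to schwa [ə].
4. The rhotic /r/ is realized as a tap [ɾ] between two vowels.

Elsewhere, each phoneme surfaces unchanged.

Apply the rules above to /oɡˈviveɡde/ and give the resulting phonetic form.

/o/ (word-initial) occurs in an unstressed syllable → [ə] by rule 3.
/ɡ/ (between /o/ and /v/) fails the environment for rule 2, so it stays [ɡ].
/i/ (between /v/ and /v/): rule 3 targets it, but not in an unstressed syllable → unchanged [i].
Rule 3 applies to /e/ (between /v/ and /ɡ/: in an unstressed syllable) → [ə].
/ɡ/ — between /e/ and /d/; rule 2 does not apply here → [ɡ].
/d/ (between /ɡ/ and /e/) fails the environment for rule 2, so it stays [d].
/e/ (word-final) occurs in an unstressed syllable → [ə] by rule 3.

[əɡˈvivəɡdə]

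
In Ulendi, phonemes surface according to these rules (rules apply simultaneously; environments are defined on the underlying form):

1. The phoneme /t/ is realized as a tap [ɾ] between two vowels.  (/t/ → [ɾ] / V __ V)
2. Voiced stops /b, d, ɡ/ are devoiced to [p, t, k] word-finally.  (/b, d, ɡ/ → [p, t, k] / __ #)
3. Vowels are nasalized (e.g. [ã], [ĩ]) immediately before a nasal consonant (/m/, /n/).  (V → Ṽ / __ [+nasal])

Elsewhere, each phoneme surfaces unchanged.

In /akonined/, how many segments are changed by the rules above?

Segments that undergo a rule: /o/ → [õ] (rule 3); /i/ → [ĩ] (rule 3); /d/ → [t] (rule 2).
All other segments surface unchanged.

3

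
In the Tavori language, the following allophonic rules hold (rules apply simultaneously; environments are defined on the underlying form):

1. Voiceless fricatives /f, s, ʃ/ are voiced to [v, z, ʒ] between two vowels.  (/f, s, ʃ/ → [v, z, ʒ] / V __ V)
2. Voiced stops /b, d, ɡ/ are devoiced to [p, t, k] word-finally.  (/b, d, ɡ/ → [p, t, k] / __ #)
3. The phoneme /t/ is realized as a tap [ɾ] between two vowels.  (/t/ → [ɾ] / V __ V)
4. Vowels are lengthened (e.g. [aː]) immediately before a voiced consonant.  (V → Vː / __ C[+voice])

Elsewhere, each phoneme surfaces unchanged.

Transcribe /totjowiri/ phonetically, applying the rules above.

/t/ (word-initial) is in the target of rule 3 but the environment (between two vowels) is not met → [t].
/o/ (between /t/ and /t/) fails the environment for rule 4, so it stays [o].
/t/ — between /o/ and /j/; rule 3 does not apply here → [t].
/j/ stays [j].
Rule 4 applies to /o/ (between /j/ and /w/: before a voiced consonant) → [oː].
/w/ stays [w].
/i/ meets the environment for rule 4 (before a voiced consonant) → [iː].
/r/ (between /i/ and /i/): no rule targets it → [r].
/i/ — word-final; rule 4 does not apply here → [i].

[totjoːwiːri]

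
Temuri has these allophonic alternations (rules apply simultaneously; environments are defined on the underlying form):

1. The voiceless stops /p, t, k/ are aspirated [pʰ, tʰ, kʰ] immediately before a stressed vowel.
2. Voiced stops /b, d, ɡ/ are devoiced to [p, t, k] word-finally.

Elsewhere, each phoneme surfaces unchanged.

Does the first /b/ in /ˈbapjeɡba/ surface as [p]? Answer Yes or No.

/b/ (word-initial) is in the target of rule 2 but the environment (word-finally) is not met → [b].
The actual realization is [b], not [p].

No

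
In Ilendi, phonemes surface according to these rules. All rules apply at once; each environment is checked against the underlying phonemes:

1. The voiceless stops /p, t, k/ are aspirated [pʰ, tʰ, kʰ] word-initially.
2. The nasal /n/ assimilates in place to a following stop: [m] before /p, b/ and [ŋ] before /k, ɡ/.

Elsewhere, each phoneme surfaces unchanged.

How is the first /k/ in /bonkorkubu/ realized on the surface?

/k/ (between /n/ and /o/): rule 1 targets it, but not word-initially → unchanged [k].

[k]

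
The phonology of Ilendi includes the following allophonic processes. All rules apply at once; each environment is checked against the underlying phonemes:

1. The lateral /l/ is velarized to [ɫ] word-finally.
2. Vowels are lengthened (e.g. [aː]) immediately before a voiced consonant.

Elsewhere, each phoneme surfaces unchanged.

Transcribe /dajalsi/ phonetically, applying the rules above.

[daːjaːlsi]

/d/ — not in any rule's target class → [d].
/a/ (between /d/ and /j/) occurs before a voiced consonant → [aː] by rule 2.
/j/ (between /a/ and /a/): no rule targets it → [j].
/a/ (between /j/ and /l/): before a voiced consonant, so rule 2 applies → [aː].
/l/ (between /a/ and /s/): rule 1 targets it, but not word-finally → unchanged [l].
/s/ (between /l/ and /i/): no rule targets it → [s].
/i/ (word-final) is in the target of rule 2 but the environment (before a voiced consonant) is not met → [i].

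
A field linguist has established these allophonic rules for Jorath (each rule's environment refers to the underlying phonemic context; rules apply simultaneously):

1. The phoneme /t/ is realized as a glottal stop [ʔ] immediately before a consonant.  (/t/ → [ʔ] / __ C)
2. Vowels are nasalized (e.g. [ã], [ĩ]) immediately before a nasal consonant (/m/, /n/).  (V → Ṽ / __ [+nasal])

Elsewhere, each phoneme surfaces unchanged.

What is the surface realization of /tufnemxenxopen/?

[tufnẽmxẽnxopẽn]

/t/ (word-initial) is in the target of rule 1 but the environment (immediately before a consonant) is not met → [t].
/u/ (between /t/ and /f/) is in the target of rule 2 but the environment (before a nasal consonant) is not met → [u].
/e/ (between /n/ and /m/) occurs before a nasal consonant → [ẽ] by rule 2.
Rule 2 applies to /e/ (between /x/ and /n/: before a nasal consonant) → [ẽ].
/o/ (between /x/ and /p/) is in the target of rule 2 but the environment (before a nasal consonant) is not met → [o].
Rule 2 applies to /e/ (between /p/ and /n/: before a nasal consonant) → [ẽ].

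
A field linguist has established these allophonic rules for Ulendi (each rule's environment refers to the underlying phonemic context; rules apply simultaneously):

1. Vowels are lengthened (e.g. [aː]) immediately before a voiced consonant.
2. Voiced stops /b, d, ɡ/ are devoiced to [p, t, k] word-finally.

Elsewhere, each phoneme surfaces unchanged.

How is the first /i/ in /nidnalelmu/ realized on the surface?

[iː]

/i/ meets the environment for rule 1 (before a voiced consonant) → [iː].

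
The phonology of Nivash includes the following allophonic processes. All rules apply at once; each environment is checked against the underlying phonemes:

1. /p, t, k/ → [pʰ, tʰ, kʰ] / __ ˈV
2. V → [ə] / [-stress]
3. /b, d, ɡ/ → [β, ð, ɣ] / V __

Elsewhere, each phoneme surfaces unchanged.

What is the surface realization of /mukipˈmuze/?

/m/ (word-initial): no rule targets it → [m].
Rule 2 applies to /u/ (between /m/ and /k/: in an unstressed syllable) → [ə].
/k/ — between /u/ and /i/; rule 1 does not apply here → [k].
/i/ (between /k/ and /p/): in an unstressed syllable, so rule 2 applies → [ə].
/p/ — between /i/ and /m/; rule 1 does not apply here → [p].
/m/ (between /p/ and /u/) is unaffected → [m].
/u/ (between /m/ and /z/) fails the environment for rule 2, so it stays [u].
/z/ stays [z].
/e/ (word-final) occurs in an unstressed syllable → [ə] by rule 2.

[məkəpˈmuzə]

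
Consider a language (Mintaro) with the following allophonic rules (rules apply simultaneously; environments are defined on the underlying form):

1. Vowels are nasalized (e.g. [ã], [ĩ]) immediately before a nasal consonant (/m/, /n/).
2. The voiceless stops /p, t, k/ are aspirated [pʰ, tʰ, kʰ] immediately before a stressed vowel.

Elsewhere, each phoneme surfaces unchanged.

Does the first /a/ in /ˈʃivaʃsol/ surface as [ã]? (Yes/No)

/a/ (between /v/ and /ʃ/) fails the environment for rule 1, so it stays [a].
The actual realization is [a], not [ã].

No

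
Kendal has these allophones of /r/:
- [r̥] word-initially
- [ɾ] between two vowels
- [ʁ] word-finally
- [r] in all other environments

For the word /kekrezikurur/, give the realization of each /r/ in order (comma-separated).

[r], [ɾ], [ʁ]

Occurrence 1 (position 4): no conditioning environment matches → elsewhere allophone [r].
Occurrence 2 (position 10): between two vowels → [ɾ].
Occurrence 3 (position 12): word-finally → [ʁ].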